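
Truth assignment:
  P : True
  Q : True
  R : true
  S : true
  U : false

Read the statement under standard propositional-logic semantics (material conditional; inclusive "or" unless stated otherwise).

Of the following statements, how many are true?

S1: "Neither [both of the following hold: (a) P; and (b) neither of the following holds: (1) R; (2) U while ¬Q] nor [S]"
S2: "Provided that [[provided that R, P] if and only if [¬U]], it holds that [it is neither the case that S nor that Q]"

0

S1: This is (P & (R nor (U & ~Q))) nor S.

~Q = ~T = F
U & ~Q = F & F = F
R nor (U & ~Q) = T nor F = F
P & (R nor (U & ~Q)) = T & F = F
(P & (R nor (U & ~Q))) nor S = F nor T = F
So S1 is false.

S2: Formalization: ((R -> P) <-> ~U) -> (S nor Q)

R -> P = T -> T = T
~U = ~F = T
(R -> P) <-> ~U = T <-> T = T
S nor Q = T nor T = F
((R -> P) <-> ~U) -> (S nor Q) = T -> F = F
Thus S2 is false.

True statements: 0 (none).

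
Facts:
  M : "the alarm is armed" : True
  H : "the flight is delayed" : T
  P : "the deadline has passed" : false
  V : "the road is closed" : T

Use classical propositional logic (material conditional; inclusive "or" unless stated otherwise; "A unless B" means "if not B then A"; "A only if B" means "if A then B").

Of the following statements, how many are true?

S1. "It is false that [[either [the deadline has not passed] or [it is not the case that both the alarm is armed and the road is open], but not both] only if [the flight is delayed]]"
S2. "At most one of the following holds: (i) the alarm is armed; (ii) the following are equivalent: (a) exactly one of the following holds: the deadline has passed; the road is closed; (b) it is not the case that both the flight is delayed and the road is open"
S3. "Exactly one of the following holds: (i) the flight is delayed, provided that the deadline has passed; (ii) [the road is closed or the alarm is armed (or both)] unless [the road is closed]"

S1: Formalization: ~((~P xor (M nand ~V)) -> H)

~P = ~F = T
~V = ~T = F
M nand ~V = T nand F = T
~P xor (M nand ~V) = T xor T = F
(~P xor (M nand ~V)) -> H = F -> T = T
~((~P xor (M nand ~V)) -> H) = ~T = F
Hence S1 is false.

S2: Parsed as M nand ((P xor V) <-> (H nand ~V))

P xor V = F xor T = T
~V = ~T = F
H nand ~V = T nand F = T
(P xor V) <-> (H nand ~V) = T <-> T = T
M nand ((P xor V) <-> (H nand ~V)) = T nand T = F
Hence S2 is false.

S3: In symbols: (P -> H) xor ((V | M) | V)

P -> H = F -> T = T
V | M = T | T = T
(V | M) | V = T | T = T
(P -> H) xor ((V | M) | V) = T xor T = F
Hence S3 is false.

True statements: 0 (none).

0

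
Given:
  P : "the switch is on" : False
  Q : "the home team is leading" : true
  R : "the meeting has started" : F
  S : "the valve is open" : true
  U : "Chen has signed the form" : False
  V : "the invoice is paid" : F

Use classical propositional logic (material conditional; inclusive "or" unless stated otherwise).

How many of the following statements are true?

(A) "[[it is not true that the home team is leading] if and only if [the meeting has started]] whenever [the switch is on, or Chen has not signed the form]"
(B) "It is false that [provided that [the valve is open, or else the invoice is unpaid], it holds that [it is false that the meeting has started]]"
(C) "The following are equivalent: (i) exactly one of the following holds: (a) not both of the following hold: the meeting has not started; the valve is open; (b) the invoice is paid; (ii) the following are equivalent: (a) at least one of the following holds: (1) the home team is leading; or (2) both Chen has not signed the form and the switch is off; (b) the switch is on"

(A): Formalization: (P | ~U) -> (~Q <-> R)

~U = ~F = T
P | ~U = F | T = T
~Q = ~T = F
~Q <-> R = F <-> F = T
(P | ~U) -> (~Q <-> R) = T -> T = T
Thus (A) is true.

(B): In symbols: ~((S | ~V) -> ~R)

~V = ~F = T
S | ~V = T | T = T
~R = ~F = T
(S | ~V) -> ~R = T -> T = T
~((S | ~V) -> ~R) = ~T = F
Thus (B) is false.

(C): In symbols: ((~R nand S) xor V) <-> ((Q | (~U & ~P)) <-> P)

~R = ~F = T
~R nand S = T nand T = F
(~R nand S) xor V = F xor F = F
~U = ~F = T
~P = ~F = T
~U & ~P = T & T = T
Q | (~U & ~P) = T | T = T
(Q | (~U & ~P)) <-> P = T <-> F = F
((~R nand S) xor V) <-> ((Q | (~U & ~P)) <-> P) = F <-> F = T
Hence (C) is true.

True statements: 2 ((A), (C)).

2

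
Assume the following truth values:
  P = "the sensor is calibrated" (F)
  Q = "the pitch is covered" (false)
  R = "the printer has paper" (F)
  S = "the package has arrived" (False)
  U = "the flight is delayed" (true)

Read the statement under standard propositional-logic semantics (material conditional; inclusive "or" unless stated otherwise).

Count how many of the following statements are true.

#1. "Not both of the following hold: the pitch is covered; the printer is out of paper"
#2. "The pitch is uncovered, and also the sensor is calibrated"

1

#1: Formalization: Q ↑ ¬R

¬R = ¬F = T
Q ↑ ¬R = F ↑ T = T
So #1 is true.

#2: Formalization: ¬Q ∧ P

¬Q = ¬F = T
¬Q ∧ P = T ∧ F = F
Hence #2 is false.

Count: 1.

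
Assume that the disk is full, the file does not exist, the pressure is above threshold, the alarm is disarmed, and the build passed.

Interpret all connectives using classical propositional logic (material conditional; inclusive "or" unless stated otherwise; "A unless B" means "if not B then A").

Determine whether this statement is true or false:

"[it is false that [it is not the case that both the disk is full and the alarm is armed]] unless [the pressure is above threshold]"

The statement is true.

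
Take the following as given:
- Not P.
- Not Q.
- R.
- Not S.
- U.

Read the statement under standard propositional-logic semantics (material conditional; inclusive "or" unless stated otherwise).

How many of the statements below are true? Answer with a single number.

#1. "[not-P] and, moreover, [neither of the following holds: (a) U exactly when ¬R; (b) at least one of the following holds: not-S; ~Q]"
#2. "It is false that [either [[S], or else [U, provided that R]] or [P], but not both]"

0

#1: Parsed as not P and ((U iff not R) nor (not S or not Q))

not P = not False = True
not R = not True = False
U iff not R = True iff False = False
not S = not False = True
not Q = not False = True
not S or not Q = True or True = True
(U iff not R) nor (not S or not Q) = False nor True = False
not P and ((U iff not R) nor (not S or not Q)) = True and False = False
So #1 is false.

#2: Formalization: not ((S or (R -> U)) xor P)

R -> U = True -> True = True
S or (R -> U) = False or True = True
(S or (R -> U)) xor P = True xor False = True
not ((S or (R -> U)) xor P) = not True = False
Thus #2 is false.

0 of the 2 statements are true (none).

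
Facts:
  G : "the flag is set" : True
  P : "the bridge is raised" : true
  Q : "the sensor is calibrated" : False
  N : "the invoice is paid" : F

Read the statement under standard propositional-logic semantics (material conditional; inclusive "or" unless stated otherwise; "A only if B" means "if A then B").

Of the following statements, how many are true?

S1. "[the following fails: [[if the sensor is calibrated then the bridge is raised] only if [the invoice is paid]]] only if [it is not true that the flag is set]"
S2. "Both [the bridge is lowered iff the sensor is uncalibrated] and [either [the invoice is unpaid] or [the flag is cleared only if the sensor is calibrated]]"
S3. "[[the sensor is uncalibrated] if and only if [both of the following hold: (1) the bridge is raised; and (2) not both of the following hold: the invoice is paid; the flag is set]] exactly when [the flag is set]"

S1: Formalization: ~((Q -> P) -> N) -> ~G

Q -> P = F -> T = T
(Q -> P) -> N = T -> F = F
~((Q -> P) -> N) = ~F = T
~G = ~T = F
~((Q -> P) -> N) -> ~G = T -> F = F
Thus S1 is false.

S2: Parsed as (~P <-> ~Q) & (~N | (~G -> Q))

~P = ~T = F
~Q = ~F = T
~P <-> ~Q = F <-> T = F
~N = ~F = T
~G = ~T = F
~G -> Q = F -> F = T
~N | (~G -> Q) = T | T = T
(~P <-> ~Q) & (~N | (~G -> Q)) = F & T = F
So S2 is false.

S3: Parsed as (~Q <-> (P & (N nand G))) <-> G

~Q = ~F = T
N nand G = F nand T = T
P & (N nand G) = T & T = T
~Q <-> (P & (N nand G)) = T <-> T = T
(~Q <-> (P & (N nand G))) <-> G = T <-> T = T
Hence S3 is true.

True statements: 1.

1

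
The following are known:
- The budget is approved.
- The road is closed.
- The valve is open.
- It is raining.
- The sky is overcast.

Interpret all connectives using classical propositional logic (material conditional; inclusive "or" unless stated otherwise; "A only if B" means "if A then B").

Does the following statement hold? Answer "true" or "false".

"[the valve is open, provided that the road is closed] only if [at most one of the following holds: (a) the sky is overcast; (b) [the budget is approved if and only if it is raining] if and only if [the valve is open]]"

Let Q = "the road is closed" (T), R = "the valve is open" (T), U = "the sky is overcast" (T), P = "the budget is approved" (T), S = "it is raining" (T).
Parsed as (Q -> R) -> (U nand ((P <-> S) <-> R))

Q -> R = T -> T = T
P <-> S = T <-> T = T
(P <-> S) <-> R = T <-> T = T
U nand ((P <-> S) <-> R) = T nand T = F
(Q -> R) -> (U nand ((P <-> S) <-> R)) = T -> F = F

False.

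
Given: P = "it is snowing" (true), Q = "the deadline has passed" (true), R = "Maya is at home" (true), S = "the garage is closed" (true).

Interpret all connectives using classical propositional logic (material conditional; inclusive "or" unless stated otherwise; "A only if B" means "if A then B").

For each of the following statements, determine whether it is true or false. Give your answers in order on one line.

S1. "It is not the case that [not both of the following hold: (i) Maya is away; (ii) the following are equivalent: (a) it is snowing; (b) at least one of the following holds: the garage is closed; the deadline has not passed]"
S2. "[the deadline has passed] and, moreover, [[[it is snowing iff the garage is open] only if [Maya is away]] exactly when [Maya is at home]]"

S1 false, S2 true

S1: Formalization: ¬(¬R ↑ (P ↔ (S ∨ ¬Q)))

¬R = ¬T = F
¬Q = ¬T = F
S ∨ ¬Q = T ∨ F = T
P ↔ (S ∨ ¬Q) = T ↔ T = T
¬R ↑ (P ↔ (S ∨ ¬Q)) = F ↑ T = T
¬(¬R ↑ (P ↔ (S ∨ ¬Q))) = ¬T = F
So S1 is false.

S2: Parsed as Q ∧ (((P ↔ ¬S) → ¬R) ↔ R)

¬S = ¬T = F
P ↔ ¬S = T ↔ F = F
¬R = ¬T = F
(P ↔ ¬S) → ¬R = F → F = T
((P ↔ ¬S) → ¬R) ↔ R = T ↔ T = T
Q ∧ (((P ↔ ¬S) → ¬R) ↔ R) = T ∧ T = T
So S2 is true.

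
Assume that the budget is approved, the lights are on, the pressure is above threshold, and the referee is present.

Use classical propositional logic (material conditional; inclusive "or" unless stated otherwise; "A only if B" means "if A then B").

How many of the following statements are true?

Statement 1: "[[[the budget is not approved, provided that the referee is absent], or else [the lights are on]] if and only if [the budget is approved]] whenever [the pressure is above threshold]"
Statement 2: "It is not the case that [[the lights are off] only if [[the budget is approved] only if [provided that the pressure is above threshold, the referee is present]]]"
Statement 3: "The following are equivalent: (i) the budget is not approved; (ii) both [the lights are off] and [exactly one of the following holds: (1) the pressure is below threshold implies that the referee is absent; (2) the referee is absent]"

2

Let K = "the pressure is above threshold" (T), G = "the referee is present" (T), S = "the budget is approved" (T), W = "the lights are on" (T).

Statement 1: Parsed as K → (((¬G → ¬S) ∨ W) ↔ S)

¬G = ¬T = F
¬S = ¬T = F
¬G → ¬S = F → F = T
(¬G → ¬S) ∨ W = T ∨ T = T
((¬G → ¬S) ∨ W) ↔ S = T ↔ T = T
K → (((¬G → ¬S) ∨ W) ↔ S) = T → T = T
Thus Statement 1 is true.

Statement 2: Formalization: ¬(¬W → (S → (K → G)))

¬W = ¬T = F
K → G = T → T = T
S → (K → G) = T → T = T
¬W → (S → (K → G)) = F → T = T
¬(¬W → (S → (K → G))) = ¬T = F
Hence Statement 2 is false.

Statement 3: This is ¬S ↔ (¬W ∧ ((¬K → ¬G) ⊕ ¬G)).

¬S = ¬T = F
¬W = ¬T = F
¬K = ¬T = F
¬G = ¬T = F
¬K → ¬G = F → F = T
¬G = ¬T = F
(¬K → ¬G) ⊕ ¬G = T ⊕ F = T
¬W ∧ ((¬K → ¬G) ⊕ ¬G) = F ∧ T = F
¬S ↔ (¬W ∧ ((¬K → ¬G) ⊕ ¬G)) = F ↔ F = T
So Statement 3 is true.

True statements: 2 (Statement 1, Statement 3).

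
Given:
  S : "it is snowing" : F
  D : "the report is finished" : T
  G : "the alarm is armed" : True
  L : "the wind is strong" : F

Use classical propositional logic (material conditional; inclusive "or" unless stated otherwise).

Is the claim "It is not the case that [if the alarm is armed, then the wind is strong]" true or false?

True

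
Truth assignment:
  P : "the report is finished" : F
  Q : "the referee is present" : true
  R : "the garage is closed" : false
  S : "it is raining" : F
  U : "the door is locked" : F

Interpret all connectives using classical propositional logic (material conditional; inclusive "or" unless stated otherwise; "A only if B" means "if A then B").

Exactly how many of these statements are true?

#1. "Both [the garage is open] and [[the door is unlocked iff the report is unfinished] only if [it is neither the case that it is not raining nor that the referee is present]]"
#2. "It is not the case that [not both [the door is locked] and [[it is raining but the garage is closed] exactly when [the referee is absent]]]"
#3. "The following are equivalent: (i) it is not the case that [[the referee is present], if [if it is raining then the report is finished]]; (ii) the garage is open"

#1: Parsed as ¬R ∧ ((¬U ↔ ¬P) → (¬S ↓ Q))

¬R = ¬F = T
¬U = ¬F = T
¬P = ¬F = T
¬U ↔ ¬P = T ↔ T = T
¬S = ¬F = T
¬S ↓ Q = T ↓ T = F
(¬U ↔ ¬P) → (¬S ↓ Q) = T → F = F
¬R ∧ ((¬U ↔ ¬P) → (¬S ↓ Q)) = T ∧ F = F
Thus #1 is false.

#2: This is ¬(U ↑ ((S ∧ R) ↔ ¬Q)).

S ∧ R = F ∧ F = F
¬Q = ¬T = F
(S ∧ R) ↔ ¬Q = F ↔ F = T
U ↑ ((S ∧ R) ↔ ¬Q) = F ↑ T = T
¬(U ↑ ((S ∧ R) ↔ ¬Q)) = ¬T = F
So #2 is false.

#3: Parsed as ¬((S → P) → Q) ↔ ¬R

S → P = F → F = T
(S → P) → Q = T → T = T
¬((S → P) → Q) = ¬T = F
¬R = ¬F = T
¬((S → P) → Q) ↔ ¬R = F ↔ T = F
Thus #3 is false.

True statements: 0 (none).

0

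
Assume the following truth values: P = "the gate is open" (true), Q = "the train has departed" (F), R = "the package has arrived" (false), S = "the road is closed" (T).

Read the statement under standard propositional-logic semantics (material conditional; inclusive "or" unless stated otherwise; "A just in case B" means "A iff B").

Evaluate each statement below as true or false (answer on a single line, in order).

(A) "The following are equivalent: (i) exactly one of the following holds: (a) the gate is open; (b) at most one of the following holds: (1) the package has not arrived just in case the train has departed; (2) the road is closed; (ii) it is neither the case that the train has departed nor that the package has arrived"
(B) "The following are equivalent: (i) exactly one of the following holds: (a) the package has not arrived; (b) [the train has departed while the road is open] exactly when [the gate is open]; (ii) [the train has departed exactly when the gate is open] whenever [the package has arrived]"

(A): In symbols: (P ⊕ ((¬R ↔ Q) ↑ S)) ↔ (Q ↓ R)

¬R = ¬F = T
¬R ↔ Q = T ↔ F = F
(¬R ↔ Q) ↑ S = F ↑ T = T
P ⊕ ((¬R ↔ Q) ↑ S) = T ⊕ T = F
Q ↓ R = F ↓ F = T
(P ⊕ ((¬R ↔ Q) ↑ S)) ↔ (Q ↓ R) = F ↔ T = F
Hence (A) is false.

(B): In symbols: (¬R ⊕ ((Q ∧ ¬S) ↔ P)) ↔ (R → (Q ↔ P))

¬R = ¬F = T
¬S = ¬T = F
Q ∧ ¬S = F ∧ F = F
(Q ∧ ¬S) ↔ P = F ↔ T = F
¬R ⊕ ((Q ∧ ¬S) ↔ P) = T ⊕ F = T
Q ↔ P = F ↔ T = F
R → (Q ↔ P) = F → F = T
(¬R ⊕ ((Q ∧ ¬S) ↔ P)) ↔ (R → (Q ↔ P)) = T ↔ T = T
Thus (B) is true.

(A) false; (B) true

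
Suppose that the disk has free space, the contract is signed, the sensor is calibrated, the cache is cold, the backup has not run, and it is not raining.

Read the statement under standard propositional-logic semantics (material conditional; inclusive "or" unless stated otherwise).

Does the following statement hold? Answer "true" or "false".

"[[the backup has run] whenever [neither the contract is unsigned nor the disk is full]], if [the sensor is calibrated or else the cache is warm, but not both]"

False.

Let N = "the sensor is calibrated" (True), W = "the cache is warm" (False), V = "the contract is signed" (True), H = "the disk is full" (False), G = "the backup has run" (False).
This is (N xor W) -> ((not V nor H) -> G).

N xor W = True xor False = True
not V = not True = False
not V nor H = False nor False = True
(not V nor H) -> G = True -> False = False
(N xor W) -> ((not V nor H) -> G) = True -> False = False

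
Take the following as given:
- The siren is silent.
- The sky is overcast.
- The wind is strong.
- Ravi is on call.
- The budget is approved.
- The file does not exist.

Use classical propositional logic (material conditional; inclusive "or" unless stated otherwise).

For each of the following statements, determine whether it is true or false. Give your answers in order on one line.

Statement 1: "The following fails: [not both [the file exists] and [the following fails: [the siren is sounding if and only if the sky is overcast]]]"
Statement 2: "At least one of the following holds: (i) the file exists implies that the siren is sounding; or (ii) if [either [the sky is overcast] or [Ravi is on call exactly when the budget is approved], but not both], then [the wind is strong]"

Statement 1 False; Statement 2 True

Let V = "the file exists" (False), P = "the siren is sounding" (False), Q = "the sky is overcast" (True), S = "Ravi is on call" (True), U = "the budget is approved" (True), R = "the wind is strong" (True).

Statement 1: Parsed as not (V nand not (P iff Q))

P iff Q = False iff True = False
not (P iff Q) = not False = True
V nand not (P iff Q) = False nand True = True
not (V nand not (P iff Q)) = not True = False
So Statement 1 is false.

Statement 2: This is (V -> P) or ((Q xor (S iff U)) -> R).

V -> P = False -> False = True
S iff U = True iff True = True
Q xor (S iff U) = True xor True = False
(Q xor (S iff U)) -> R = False -> True = True
(V -> P) or ((Q xor (S iff U)) -> R) = True or True = True
So Statement 2 is true.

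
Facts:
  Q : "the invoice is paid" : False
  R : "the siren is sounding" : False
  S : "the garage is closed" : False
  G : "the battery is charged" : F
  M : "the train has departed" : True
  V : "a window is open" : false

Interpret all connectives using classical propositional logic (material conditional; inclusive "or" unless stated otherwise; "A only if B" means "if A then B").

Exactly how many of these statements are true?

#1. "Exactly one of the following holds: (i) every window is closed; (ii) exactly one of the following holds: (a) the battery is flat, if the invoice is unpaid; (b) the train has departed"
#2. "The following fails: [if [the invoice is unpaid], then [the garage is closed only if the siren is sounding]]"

1

#1: Parsed as not V xor ((not Q -> not G) xor M)

not V = not False = True
not Q = not False = True
not G = not False = True
not Q -> not G = True -> True = True
(not Q -> not G) xor M = True xor True = False
not V xor ((not Q -> not G) xor M) = True xor False = True
Thus #1 is true.

#2: Parsed as not (not Q -> (S -> R))

not Q = not False = True
S -> R = False -> False = True
not Q -> (S -> R) = True -> True = True
not (not Q -> (S -> R)) = not True = False
Hence #2 is false.

1 of the 2 statements is true (#1).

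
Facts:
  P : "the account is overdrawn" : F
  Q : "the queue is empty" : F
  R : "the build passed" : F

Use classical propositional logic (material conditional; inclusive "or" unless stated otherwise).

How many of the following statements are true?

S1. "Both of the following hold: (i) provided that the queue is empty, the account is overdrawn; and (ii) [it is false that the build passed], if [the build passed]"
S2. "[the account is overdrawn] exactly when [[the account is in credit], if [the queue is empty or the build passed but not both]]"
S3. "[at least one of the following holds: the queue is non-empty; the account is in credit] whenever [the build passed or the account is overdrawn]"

2

S1: Formalization: (Q → P) ∧ (R → ¬R)

Q → P = F → F = T
¬R = ¬F = T
R → ¬R = F → T = T
(Q → P) ∧ (R → ¬R) = T ∧ T = T
So S1 is true.

S2: Formalization: P ↔ ((Q ⊕ R) → ¬P)

Q ⊕ R = F ⊕ F = F
¬P = ¬F = T
(Q ⊕ R) → ¬P = F → T = T
P ↔ ((Q ⊕ R) → ¬P) = F ↔ T = F
Hence S2 is false.

S3: Formalization: (R ∨ P) → (¬Q ∨ ¬P)

R ∨ P = F ∨ F = F
¬Q = ¬F = T
¬P = ¬F = T
¬Q ∨ ¬P = T ∨ T = T
(R ∨ P) → (¬Q ∨ ¬P) = F → T = T
Hence S3 is true.

2 of the 3 statements are true (S1, S3).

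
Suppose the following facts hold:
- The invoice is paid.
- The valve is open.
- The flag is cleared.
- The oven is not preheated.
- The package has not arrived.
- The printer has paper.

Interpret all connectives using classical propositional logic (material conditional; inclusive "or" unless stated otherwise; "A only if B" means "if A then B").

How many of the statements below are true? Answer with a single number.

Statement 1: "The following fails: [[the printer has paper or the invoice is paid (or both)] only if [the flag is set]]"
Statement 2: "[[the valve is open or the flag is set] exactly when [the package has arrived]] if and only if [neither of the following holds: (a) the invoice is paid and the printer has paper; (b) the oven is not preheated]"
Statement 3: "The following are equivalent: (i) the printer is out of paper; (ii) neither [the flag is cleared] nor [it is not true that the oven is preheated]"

3

Let M = "the printer has paper" (T), U = "the invoice is paid" (T), G = "the flag is set" (F), K = "the valve is open" (T), P = "the package has arrived" (F), Q = "the oven is preheated" (F).

Statement 1: Formalization: ¬((M ∨ U) → G)

M ∨ U = T ∨ T = T
(M ∨ U) → G = T → F = F
¬((M ∨ U) → G) = ¬F = T
So Statement 1 is true.

Statement 2: This is ((K ∨ G) ↔ P) ↔ ((U ∧ M) ↓ ¬Q).

K ∨ G = T ∨ F = T
(K ∨ G) ↔ P = T ↔ F = F
U ∧ M = T ∧ T = T
¬Q = ¬F = T
(U ∧ M) ↓ ¬Q = T ↓ T = F
((K ∨ G) ↔ P) ↔ ((U ∧ M) ↓ ¬Q) = F ↔ F = T
Thus Statement 2 is true.

Statement 3: Parsed as ¬M ↔ (¬G ↓ ¬Q)

¬M = ¬T = F
¬G = ¬F = T
¬Q = ¬F = T
¬G ↓ ¬Q = T ↓ T = F
¬M ↔ (¬G ↓ ¬Q) = F ↔ F = T
Thus Statement 3 is true.

Count: 3.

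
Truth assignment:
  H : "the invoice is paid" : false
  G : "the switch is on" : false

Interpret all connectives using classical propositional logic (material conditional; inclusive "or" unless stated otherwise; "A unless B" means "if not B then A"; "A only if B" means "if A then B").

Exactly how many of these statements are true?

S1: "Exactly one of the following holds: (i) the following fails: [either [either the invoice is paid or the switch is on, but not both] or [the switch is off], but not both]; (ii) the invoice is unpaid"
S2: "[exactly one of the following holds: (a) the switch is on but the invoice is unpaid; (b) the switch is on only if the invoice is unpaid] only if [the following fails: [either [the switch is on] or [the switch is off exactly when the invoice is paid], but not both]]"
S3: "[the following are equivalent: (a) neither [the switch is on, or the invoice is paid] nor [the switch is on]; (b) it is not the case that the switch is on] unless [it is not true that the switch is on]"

3

S1: In symbols: not ((H xor G) xor not G) xor not H

H xor G = False xor False = False
not G = not False = True
(H xor G) xor not G = False xor True = True
not ((H xor G) xor not G) = not True = False
not H = not False = True
not ((H xor G) xor not G) xor not H = False xor True = True
So S1 is true.

S2: This is ((G and not H) xor (G -> not H)) -> not (G xor (not G iff H)).

not H = not False = True
G and not H = False and True = False
not H = not False = True
G -> not H = False -> True = True
(G and not H) xor (G -> not H) = False xor True = True
not G = not False = True
not G iff H = True iff False = False
G xor (not G iff H) = False xor False = False
not (G xor (not G iff H)) = not False = True
((G and not H) xor (G -> not H)) -> not (G xor (not G iff H)) = True -> True = True
So S2 is true.

S3: Formalization: (((G or H) nor G) iff not G) or not G

G or H = False or False = False
(G or H) nor G = False nor False = True
not G = not False = True
((G or H) nor G) iff not G = True iff True = True
not G = not False = True
(((G or H) nor G) iff not G) or not G = True or True = True
So S3 is true.

Count: 3.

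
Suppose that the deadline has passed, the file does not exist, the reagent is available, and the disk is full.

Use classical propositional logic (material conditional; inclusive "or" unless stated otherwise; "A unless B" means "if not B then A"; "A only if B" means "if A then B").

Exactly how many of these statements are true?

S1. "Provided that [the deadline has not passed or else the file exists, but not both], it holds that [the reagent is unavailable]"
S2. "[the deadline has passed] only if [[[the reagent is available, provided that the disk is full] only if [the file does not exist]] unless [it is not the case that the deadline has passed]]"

Let S = "the deadline has passed" (True), W = "the file exists" (False), D = "the reagent is available" (True), V = "the disk is full" (True).

S1: In symbols: (not S xor W) -> not D

not S = not True = False
not S xor W = False xor False = False
not D = not True = False
(not S xor W) -> not D = False -> False = True
Thus S1 is true.

S2: Formalization: S -> (((V -> D) -> not W) or not S)

V -> D = True -> True = True
not W = not False = True
(V -> D) -> not W = True -> True = True
not S = not True = False
((V -> D) -> not W) or not S = True or False = True
S -> (((V -> D) -> not W) or not S) = True -> True = True
Hence S2 is true.

True statements: 2 (S1, S2).

2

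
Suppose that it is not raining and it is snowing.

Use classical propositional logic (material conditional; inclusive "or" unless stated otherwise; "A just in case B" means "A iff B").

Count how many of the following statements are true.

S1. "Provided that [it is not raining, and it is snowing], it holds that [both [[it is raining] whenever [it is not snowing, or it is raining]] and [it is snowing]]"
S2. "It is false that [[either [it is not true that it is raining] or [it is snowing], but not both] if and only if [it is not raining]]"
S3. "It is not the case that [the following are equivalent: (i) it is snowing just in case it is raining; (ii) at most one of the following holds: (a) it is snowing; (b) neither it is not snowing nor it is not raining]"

3

Let L = "it is raining" (F), K = "it is snowing" (T).

S1: Parsed as (~L & K) -> (((~K | L) -> L) & K)

~L = ~F = T
~L & K = T & T = T
~K = ~T = F
~K | L = F | F = F
(~K | L) -> L = F -> F = T
((~K | L) -> L) & K = T & T = T
(~L & K) -> (((~K | L) -> L) & K) = T -> T = T
So S1 is true.

S2: Parsed as ~((~L xor K) <-> ~L)

~L = ~F = T
~L xor K = T xor T = F
~L = ~F = T
(~L xor K) <-> ~L = F <-> T = F
~((~L xor K) <-> ~L) = ~F = T
So S2 is true.

S3: This is ~((K <-> L) <-> (K nand (~K nor ~L))).

K <-> L = T <-> F = F
~K = ~T = F
~L = ~F = T
~K nor ~L = F nor T = F
K nand (~K nor ~L) = T nand F = T
(K <-> L) <-> (K nand (~K nor ~L)) = F <-> T = F
~((K <-> L) <-> (K nand (~K nor ~L))) = ~F = T
Thus S3 is true.

True statements: 3.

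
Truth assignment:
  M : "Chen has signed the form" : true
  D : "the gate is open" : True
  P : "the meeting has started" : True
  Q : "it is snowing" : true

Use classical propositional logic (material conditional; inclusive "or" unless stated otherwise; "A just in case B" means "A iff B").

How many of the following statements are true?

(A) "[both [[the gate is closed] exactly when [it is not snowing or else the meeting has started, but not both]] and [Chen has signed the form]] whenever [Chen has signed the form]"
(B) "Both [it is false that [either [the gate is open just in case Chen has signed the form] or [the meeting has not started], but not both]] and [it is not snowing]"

(A): This is M → ((¬D ↔ (¬Q ⊕ P)) ∧ M).

¬D = ¬T = F
¬Q = ¬T = F
¬Q ⊕ P = F ⊕ T = T
¬D ↔ (¬Q ⊕ P) = F ↔ T = F
(¬D ↔ (¬Q ⊕ P)) ∧ M = F ∧ T = F
M → ((¬D ↔ (¬Q ⊕ P)) ∧ M) = T → F = F
So (A) is false.

(B): This is ¬((D ↔ M) ⊕ ¬P) ∧ ¬Q.

D ↔ M = T ↔ T = T
¬P = ¬T = F
(D ↔ M) ⊕ ¬P = T ⊕ F = T
¬((D ↔ M) ⊕ ¬P) = ¬T = F
¬Q = ¬T = F
¬((D ↔ M) ⊕ ¬P) ∧ ¬Q = F ∧ F = F
Thus (B) is false.

Count: 0.

0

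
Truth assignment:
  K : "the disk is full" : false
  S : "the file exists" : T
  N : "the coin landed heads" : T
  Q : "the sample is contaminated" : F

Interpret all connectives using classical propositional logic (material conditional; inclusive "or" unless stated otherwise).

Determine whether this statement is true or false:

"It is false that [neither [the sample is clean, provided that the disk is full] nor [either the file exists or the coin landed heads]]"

This is ¬((K → ¬Q) ↓ (S ∨ N)).

¬Q = ¬F = T
K → ¬Q = F → T = T
S ∨ N = T ∨ T = T
(K → ¬Q) ↓ (S ∨ N) = T ↓ T = F
¬((K → ¬Q) ↓ (S ∨ N)) = ¬F = T

True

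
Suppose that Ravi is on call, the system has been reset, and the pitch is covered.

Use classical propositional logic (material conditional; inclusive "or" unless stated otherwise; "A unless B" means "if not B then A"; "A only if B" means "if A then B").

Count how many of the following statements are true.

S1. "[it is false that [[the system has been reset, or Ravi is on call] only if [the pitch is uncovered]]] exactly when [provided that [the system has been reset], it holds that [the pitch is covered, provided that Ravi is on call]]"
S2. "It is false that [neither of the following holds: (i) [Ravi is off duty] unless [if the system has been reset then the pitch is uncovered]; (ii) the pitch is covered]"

2

Let Q = "the system has been reset" (T), P = "Ravi is on call" (T), R = "the pitch is covered" (T).

S1: In symbols: ~((Q | P) -> ~R) <-> (Q -> (P -> R))

Q | P = T | T = T
~R = ~T = F
(Q | P) -> ~R = T -> F = F
~((Q | P) -> ~R) = ~F = T
P -> R = T -> T = T
Q -> (P -> R) = T -> T = T
~((Q | P) -> ~R) <-> (Q -> (P -> R)) = T <-> T = T
So S1 is true.

S2: Formalization: ~((~P | (Q -> ~R)) nor R)

~P = ~T = F
~R = ~T = F
Q -> ~R = T -> F = F
~P | (Q -> ~R) = F | F = F
(~P | (Q -> ~R)) nor R = F nor T = F
~((~P | (Q -> ~R)) nor R) = ~F = T
Hence S2 is true.

2 of the 2 statements are true (S1, S2).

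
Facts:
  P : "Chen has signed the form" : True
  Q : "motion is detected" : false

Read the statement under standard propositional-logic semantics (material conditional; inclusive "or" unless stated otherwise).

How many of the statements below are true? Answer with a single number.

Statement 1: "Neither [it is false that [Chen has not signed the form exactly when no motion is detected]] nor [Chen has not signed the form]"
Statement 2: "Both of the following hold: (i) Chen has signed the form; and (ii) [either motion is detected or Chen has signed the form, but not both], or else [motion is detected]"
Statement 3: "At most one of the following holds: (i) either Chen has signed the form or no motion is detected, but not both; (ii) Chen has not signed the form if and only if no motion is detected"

Statement 1: This is ¬(¬P ↔ ¬Q) ↓ ¬P.

¬P = ¬T = F
¬Q = ¬F = T
¬P ↔ ¬Q = F ↔ T = F
¬(¬P ↔ ¬Q) = ¬F = T
¬P = ¬T = F
¬(¬P ↔ ¬Q) ↓ ¬P = T ↓ F = F
Hence Statement 1 is false.

Statement 2: Parsed as P ∧ ((Q ⊕ P) ∨ Q)

Q ⊕ P = F ⊕ T = T
(Q ⊕ P) ∨ Q = T ∨ F = T
P ∧ ((Q ⊕ P) ∨ Q) = T ∧ T = T
So Statement 2 is true.

Statement 3: In symbols: (P ⊕ ¬Q) ↑ (¬P ↔ ¬Q)

¬Q = ¬F = T
P ⊕ ¬Q = T ⊕ T = F
¬P = ¬T = F
¬Q = ¬F = T
¬P ↔ ¬Q = F ↔ T = F
(P ⊕ ¬Q) ↑ (¬P ↔ ¬Q) = F ↑ F = T
So Statement 3 is true.

Count: 2.

2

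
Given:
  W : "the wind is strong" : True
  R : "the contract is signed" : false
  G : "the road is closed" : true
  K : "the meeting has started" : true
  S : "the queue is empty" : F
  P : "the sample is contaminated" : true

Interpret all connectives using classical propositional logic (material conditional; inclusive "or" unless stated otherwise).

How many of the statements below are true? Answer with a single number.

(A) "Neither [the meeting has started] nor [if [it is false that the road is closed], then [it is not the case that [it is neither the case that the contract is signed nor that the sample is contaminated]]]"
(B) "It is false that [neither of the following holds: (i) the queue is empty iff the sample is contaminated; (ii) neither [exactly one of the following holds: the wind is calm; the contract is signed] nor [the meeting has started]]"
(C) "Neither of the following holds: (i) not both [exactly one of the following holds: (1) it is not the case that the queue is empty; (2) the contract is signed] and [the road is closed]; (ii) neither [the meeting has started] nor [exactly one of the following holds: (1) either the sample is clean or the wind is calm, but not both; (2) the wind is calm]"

(A): This is K nor (not G -> not (R nor P)).

not G = not True = False
R nor P = False nor True = False
not (R nor P) = not False = True
not G -> not (R nor P) = False -> True = True
K nor (not G -> not (R nor P)) = True nor True = False
Thus (A) is false.

(B): Formalization: not ((S iff P) nor ((not W xor R) nor K))

S iff P = False iff True = False
not W = not True = False
not W xor R = False xor False = False
(not W xor R) nor K = False nor True = False
(S iff P) nor ((not W xor R) nor K) = False nor False = True
not ((S iff P) nor ((not W xor R) nor K)) = not True = False
Thus (B) is false.

(C): This is ((not S xor R) nand G) nor (K nor ((not P xor not W) xor not W)).

not S = not False = True
not S xor R = True xor False = True
(not S xor R) nand G = True nand True = False
not P = not True = False
not W = not True = False
not P xor not W = False xor False = False
not W = not True = False
(not P xor not W) xor not W = False xor False = False
K nor ((not P xor not W) xor not W) = True nor False = False
((not S xor R) nand G) nor (K nor ((not P xor not W) xor not W)) = False nor False = True
So (C) is true.

True statements: 1.

1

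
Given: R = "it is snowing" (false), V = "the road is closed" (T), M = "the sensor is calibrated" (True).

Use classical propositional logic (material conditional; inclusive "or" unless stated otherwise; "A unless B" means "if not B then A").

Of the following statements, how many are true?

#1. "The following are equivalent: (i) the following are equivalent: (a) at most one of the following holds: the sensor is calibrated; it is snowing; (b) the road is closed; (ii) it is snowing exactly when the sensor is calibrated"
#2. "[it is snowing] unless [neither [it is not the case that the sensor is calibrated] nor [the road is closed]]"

#1: In symbols: ((M ↑ R) ↔ V) ↔ (R ↔ M)

M ↑ R = T ↑ F = T
(M ↑ R) ↔ V = T ↔ T = T
R ↔ M = F ↔ T = F
((M ↑ R) ↔ V) ↔ (R ↔ M) = T ↔ F = F
Hence #1 is false.

#2: Parsed as R ∨ (¬M ↓ V)

¬M = ¬T = F
¬M ↓ V = F ↓ T = F
R ∨ (¬M ↓ V) = F ∨ F = F
So #2 is false.

0 of the 2 statements are true (none).

0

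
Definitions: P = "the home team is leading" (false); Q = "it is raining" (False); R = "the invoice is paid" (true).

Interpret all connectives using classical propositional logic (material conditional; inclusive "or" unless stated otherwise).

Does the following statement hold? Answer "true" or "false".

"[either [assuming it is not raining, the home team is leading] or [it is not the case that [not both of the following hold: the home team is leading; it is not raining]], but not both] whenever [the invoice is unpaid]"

True

Values: R=True, Q=False, P=False.
This is not R -> ((not Q -> P) xor not (P nand not Q)).

not R = not True = False
not Q = not False = True
not Q -> P = True -> False = False
not Q = not False = True
P nand not Q = False nand True = True
not (P nand not Q) = not True = False
(not Q -> P) xor not (P nand not Q) = False xor False = False
not R -> ((not Q -> P) xor not (P nand not Q)) = False -> False = True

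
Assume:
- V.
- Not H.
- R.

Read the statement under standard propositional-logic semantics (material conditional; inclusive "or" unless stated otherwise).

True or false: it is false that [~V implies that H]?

The statement is false.

Formalization: ~(~V -> H)

~V = ~T = F
~V -> H = F -> F = T
~(~V -> H) = ~T = F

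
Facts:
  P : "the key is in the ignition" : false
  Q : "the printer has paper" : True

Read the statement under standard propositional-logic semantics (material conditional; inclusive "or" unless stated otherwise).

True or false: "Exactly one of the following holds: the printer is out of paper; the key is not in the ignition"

Parsed as ¬Q ⊕ ¬P

¬Q = ¬T = F
¬P = ¬F = T
¬Q ⊕ ¬P = F ⊕ T = T

True.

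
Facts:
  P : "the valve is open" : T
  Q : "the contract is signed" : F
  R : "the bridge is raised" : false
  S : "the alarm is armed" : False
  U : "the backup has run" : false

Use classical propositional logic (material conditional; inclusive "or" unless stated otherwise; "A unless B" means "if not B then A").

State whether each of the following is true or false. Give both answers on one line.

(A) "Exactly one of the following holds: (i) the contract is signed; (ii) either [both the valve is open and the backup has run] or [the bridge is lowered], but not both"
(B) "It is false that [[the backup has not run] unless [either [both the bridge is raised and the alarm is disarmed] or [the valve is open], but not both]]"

(A) true / (B) false

(A): In symbols: Q xor ((P and U) xor not R)

P and U = True and False = False
not R = not False = True
(P and U) xor not R = False xor True = True
Q xor ((P and U) xor not R) = False xor True = True
Thus (A) is true.

(B): This is not (not U or ((R and not S) xor P)).

not U = not False = True
not S = not False = True
R and not S = False and True = False
(R and not S) xor P = False xor True = True
not U or ((R and not S) xor P) = True or True = True
not (not U or ((R and not S) xor P)) = not True = False
Thus (B) is false.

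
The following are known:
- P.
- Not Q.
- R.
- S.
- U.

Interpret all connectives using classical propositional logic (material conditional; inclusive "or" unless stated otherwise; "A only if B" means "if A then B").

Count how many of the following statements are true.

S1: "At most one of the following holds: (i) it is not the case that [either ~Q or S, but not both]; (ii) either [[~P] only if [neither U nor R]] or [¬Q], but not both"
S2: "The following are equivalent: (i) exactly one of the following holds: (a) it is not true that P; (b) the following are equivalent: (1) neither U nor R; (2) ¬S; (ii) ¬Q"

S1: Parsed as ¬(¬Q ⊕ S) ↑ ((¬P → (U ↓ R)) ⊕ ¬Q)

¬Q = ¬F = T
¬Q ⊕ S = T ⊕ T = F
¬(¬Q ⊕ S) = ¬F = T
¬P = ¬T = F
U ↓ R = T ↓ T = F
¬P → (U ↓ R) = F → F = T
¬Q = ¬F = T
(¬P → (U ↓ R)) ⊕ ¬Q = T ⊕ T = F
¬(¬Q ⊕ S) ↑ ((¬P → (U ↓ R)) ⊕ ¬Q) = T ↑ F = T
So S1 is true.

S2: This is (¬P ⊕ ((U ↓ R) ↔ ¬S)) ↔ ¬Q.

¬P = ¬T = F
U ↓ R = T ↓ T = F
¬S = ¬T = F
(U ↓ R) ↔ ¬S = F ↔ F = T
¬P ⊕ ((U ↓ R) ↔ ¬S) = F ⊕ T = T
¬Q = ¬F = T
(¬P ⊕ ((U ↓ R) ↔ ¬S)) ↔ ¬Q = T ↔ T = T
Hence S2 is true.

True statements: 2 (S1, S2).

2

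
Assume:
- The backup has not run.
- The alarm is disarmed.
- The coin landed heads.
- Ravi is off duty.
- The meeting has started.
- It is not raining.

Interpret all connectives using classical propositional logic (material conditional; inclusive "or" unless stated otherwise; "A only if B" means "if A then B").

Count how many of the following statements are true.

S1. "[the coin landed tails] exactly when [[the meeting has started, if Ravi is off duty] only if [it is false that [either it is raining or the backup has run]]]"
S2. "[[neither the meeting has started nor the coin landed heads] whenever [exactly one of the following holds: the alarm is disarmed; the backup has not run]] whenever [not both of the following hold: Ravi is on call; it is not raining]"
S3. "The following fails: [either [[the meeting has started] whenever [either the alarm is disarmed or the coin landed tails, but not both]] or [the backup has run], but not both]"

Let R = "the coin landed heads" (T), S = "Ravi is on call" (F), U = "the meeting has started" (T), V = "it is raining" (F), P = "the backup has run" (F), Q = "the alarm is armed" (F).

S1: Parsed as ¬R ↔ ((¬S → U) → ¬(V ∨ P))

¬R = ¬T = F
¬S = ¬F = T
¬S → U = T → T = T
V ∨ P = F ∨ F = F
¬(V ∨ P) = ¬F = T
(¬S → U) → ¬(V ∨ P) = T → T = T
¬R ↔ ((¬S → U) → ¬(V ∨ P)) = F ↔ T = F
Thus S1 is false.

S2: In symbols: (S ↑ ¬V) → ((¬Q ⊕ ¬P) → (U ↓ R))

¬V = ¬F = T
S ↑ ¬V = F ↑ T = T
¬Q = ¬F = T
¬P = ¬F = T
¬Q ⊕ ¬P = T ⊕ T = F
U ↓ R = T ↓ T = F
(¬Q ⊕ ¬P) → (U ↓ R) = F → F = T
(S ↑ ¬V) → ((¬Q ⊕ ¬P) → (U ↓ R)) = T → T = T
Hence S2 is true.

S3: Parsed as ¬(((¬Q ⊕ ¬R) → U) ⊕ P)

¬Q = ¬F = T
¬R = ¬T = F
¬Q ⊕ ¬R = T ⊕ F = T
(¬Q ⊕ ¬R) → U = T → T = T
((¬Q ⊕ ¬R) → U) ⊕ P = T ⊕ F = T
¬(((¬Q ⊕ ¬R) → U) ⊕ P) = ¬T = F
Hence S3 is false.

1 of the 3 statements is true (S2).

1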